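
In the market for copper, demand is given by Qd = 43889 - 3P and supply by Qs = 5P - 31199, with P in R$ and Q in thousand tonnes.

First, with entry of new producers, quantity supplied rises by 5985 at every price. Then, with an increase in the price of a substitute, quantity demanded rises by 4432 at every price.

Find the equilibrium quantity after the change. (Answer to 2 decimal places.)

20745.38

Before the shock: 43889 - 3P = 5P - 31199 ⇒ 75088 = 8P ⇒ P = 9386, Q = 15731.
After the shift, demand is Qd = 48321 - 3P and supply is Qs = 5P - 25214.
New equilibrium: 48321 - 3P = 5P - 25214 ⇒ 73535 = 8P ⇒ P = 9191.875, Q = 20745.375.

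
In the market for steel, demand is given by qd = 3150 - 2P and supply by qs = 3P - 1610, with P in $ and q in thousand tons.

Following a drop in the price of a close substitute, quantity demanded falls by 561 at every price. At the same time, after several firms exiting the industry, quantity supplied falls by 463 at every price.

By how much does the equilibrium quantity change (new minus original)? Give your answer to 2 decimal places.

Initially, 3150 - 2P = 3P - 1610, so 4760 = 5P and P = 952, q = 1246.
With the change applied: demand qd = 2589 - 2P, supply qs = 3P - 2073.
New equilibrium: 2589 - 2P = 3P - 2073 ⇒ 4662 = 5P ⇒ P = 932.4, q = 724.2.
Δq = 724.2 − 1246 = -521.80.

-521.80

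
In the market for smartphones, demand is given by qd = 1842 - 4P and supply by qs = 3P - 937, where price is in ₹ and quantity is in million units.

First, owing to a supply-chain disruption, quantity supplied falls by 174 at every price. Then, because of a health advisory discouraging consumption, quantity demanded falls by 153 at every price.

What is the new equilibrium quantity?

Solve the original market: 1842 - 4P = 3P - 937, hence P = 397 and q = 254.
With the change applied: demand qd = 1689 - 4P, supply qs = 3P - 1111.
Clearing the new market: 1689 - 4P = 3P - 1111, so P = 400 and q = 89.

89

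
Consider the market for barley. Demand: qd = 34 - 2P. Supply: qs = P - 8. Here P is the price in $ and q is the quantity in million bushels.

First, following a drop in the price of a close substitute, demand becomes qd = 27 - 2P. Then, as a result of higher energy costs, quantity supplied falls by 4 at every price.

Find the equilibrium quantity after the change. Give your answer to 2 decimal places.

1.00

Before the shock: 34 - 2P = P - 8 ⇒ 42 = 3P ⇒ P = 14, q = 6.
After the shift, demand is qd = 27 - 2P and supply is qs = P - 12.
Setting them equal: 27 - 2P = P - 12 → 39 = 3P, so P = 13 and q = 1.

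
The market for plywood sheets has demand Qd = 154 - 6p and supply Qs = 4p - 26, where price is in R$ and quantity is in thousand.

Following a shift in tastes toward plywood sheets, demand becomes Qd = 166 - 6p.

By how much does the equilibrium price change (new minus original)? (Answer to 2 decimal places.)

Original equilibrium: 154 - 6p = 4p - 26 gives 180 = 10p, so p = 18 and Q = 46.
With the change applied: demand Qd = 166 - 6p, supply Qs = 4p - 26.
New equilibrium: 166 - 6p = 4p - 26 ⇒ 192 = 10p ⇒ p = 19.2, Q = 50.8.
Δp = 19.2 − 18 = +1.20.

+1.20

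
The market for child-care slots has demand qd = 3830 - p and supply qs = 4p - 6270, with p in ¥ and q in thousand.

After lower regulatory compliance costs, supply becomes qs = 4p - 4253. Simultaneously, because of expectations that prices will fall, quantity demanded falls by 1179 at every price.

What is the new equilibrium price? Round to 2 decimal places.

1380.80

Original equilibrium: 3830 - p = 4p - 6270 gives 10100 = 5p, so p = 2020 and q = 1810.
After the shift, demand is qd = 2651 - p and supply is qs = 4p - 4253.
Setting them equal: 2651 - p = 4p - 4253 → 6904 = 5p, so p = 1380.8 and q = 1270.2.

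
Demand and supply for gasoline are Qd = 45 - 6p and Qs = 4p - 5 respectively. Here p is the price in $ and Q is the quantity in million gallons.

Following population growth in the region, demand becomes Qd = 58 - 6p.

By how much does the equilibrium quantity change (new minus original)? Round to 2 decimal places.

Initially, 45 - 6p = 4p - 5, so 50 = 10p and p = 5, Q = 15.
The shock moves the curves to Qd = 58 - 6p and Qs = 4p - 5.
Clearing the new market: 58 - 6p = 4p - 5, so p = 6.3 and Q = 20.2.
ΔQ = 20.2 − 15 = +5.20.

+5.20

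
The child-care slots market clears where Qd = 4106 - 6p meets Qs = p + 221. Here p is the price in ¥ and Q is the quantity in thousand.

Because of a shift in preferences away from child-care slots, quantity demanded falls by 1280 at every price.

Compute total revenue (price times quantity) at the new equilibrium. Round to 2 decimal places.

220733.88

Before the shock: 4106 - 6p = p + 221 ⇒ 3885 = 7p ⇒ p = 555, Q = 776.
With the change applied: demand Qd = 2826 - 6p, supply Qs = p + 221.
Clearing the new market: 2826 - 6p = p + 221, so p = 2605/7 ≈ 372.1429 and Q = 4152/7 ≈ 593.1429.
New expenditure = 372.1429 × 593.1429 = 220733.88.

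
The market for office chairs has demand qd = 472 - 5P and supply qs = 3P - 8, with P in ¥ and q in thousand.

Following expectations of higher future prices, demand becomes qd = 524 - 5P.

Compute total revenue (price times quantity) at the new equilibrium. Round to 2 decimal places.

Solve the original market: 472 - 5P = 3P - 8, hence P = 60 and q = 172.
With the change applied: demand qd = 524 - 5P, supply qs = 3P - 8.
Clearing the new market: 524 - 5P = 3P - 8, so P = 66.5 and q = 191.5.
New expenditure = 66.5 × 191.5 = 12734.75.

12734.75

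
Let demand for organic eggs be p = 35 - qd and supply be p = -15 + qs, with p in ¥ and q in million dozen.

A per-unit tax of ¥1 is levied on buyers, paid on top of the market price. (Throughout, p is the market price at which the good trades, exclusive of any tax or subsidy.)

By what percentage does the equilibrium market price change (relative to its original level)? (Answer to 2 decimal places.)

-5.00

Before the shock: 35 - p = p + 15 ⇒ 20 = 2p ⇒ p = 10, q = 25.
Since buyers pay the price plus the tax, the effective demand curve becomes qd = 34 - p.
Setting them equal: 34 - p = p + 15 → 19 = 2p, so p = 9.5 and q = 24.5.
%Δp = (9.5 − 10) / 10 × 100 = -5.00%.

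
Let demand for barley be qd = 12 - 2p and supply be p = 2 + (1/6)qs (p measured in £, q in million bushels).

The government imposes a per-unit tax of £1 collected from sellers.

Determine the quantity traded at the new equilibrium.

4.5

Original equilibrium: 12 - 2p = 6p - 12 gives 24 = 8p, so p = 3 and q = 6.
Since sellers keep the price net of the tax, the effective supply curve becomes qs = 6p - 18.
Clearing the new market: 12 - 2p = 6p - 18, so p = 3.75 and q = 4.5.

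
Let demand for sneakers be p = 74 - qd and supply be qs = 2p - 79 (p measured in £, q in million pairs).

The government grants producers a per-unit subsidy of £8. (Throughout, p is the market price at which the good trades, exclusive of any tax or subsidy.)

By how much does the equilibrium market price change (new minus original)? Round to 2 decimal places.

Initially, 74 - p = 2p - 79, so 153 = 3p and p = 51, q = 23.
Since sellers receive the price plus the subsidy, the effective supply curve becomes qs = 2p - 63.
Clearing the new market: 74 - p = 2p - 63, so p = 137/3 ≈ 45.6667 and q = 85/3 ≈ 28.3333.
Δp = 45.6667 − 51 = -5.33.

-5.33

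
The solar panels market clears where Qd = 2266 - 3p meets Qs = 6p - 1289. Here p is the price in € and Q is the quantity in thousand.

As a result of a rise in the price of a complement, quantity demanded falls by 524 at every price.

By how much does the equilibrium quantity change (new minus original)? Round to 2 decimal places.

-349.33

Initially, 2266 - 3p = 6p - 1289, so 3555 = 9p and p = 395, Q = 1081.
The shock moves the curves to Qd = 1742 - 3p and Qs = 6p - 1289.
Equate the new curves: 1742 - 3p = 6p - 1289, giving 3031 = 9p, p = 3031/9 ≈ 336.7778, Q = 2195/3 ≈ 731.6667.
ΔQ = 731.6667 − 1081 = -349.33.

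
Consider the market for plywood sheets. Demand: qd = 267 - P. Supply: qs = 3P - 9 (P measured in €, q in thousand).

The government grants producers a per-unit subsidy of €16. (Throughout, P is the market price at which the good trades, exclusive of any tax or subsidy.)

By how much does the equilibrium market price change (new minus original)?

Solve the original market: 267 - P = 3P - 9, hence P = 69 and q = 198.
Since sellers receive the price plus the subsidy, the effective supply curve becomes qs = 3P + 39.
Clearing the new market: 267 - P = 3P + 39, so P = 57 and q = 210.
ΔP = 57 − 69 = -12.

-12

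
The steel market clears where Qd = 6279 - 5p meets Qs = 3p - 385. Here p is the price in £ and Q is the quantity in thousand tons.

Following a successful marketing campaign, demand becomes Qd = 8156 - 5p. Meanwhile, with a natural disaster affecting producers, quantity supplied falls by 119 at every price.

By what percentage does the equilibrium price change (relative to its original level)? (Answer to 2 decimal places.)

+29.95

Original equilibrium: 6279 - 5p = 3p - 385 gives 6664 = 8p, so p = 833 and Q = 2114.
With the change applied: demand Qd = 8156 - 5p, supply Qs = 3p - 504.
Clearing the new market: 8156 - 5p = 3p - 504, so p = 1082.5 and Q = 2743.5.
%Δp = (1082.5 − 833) / 833 × 100 = +29.95%.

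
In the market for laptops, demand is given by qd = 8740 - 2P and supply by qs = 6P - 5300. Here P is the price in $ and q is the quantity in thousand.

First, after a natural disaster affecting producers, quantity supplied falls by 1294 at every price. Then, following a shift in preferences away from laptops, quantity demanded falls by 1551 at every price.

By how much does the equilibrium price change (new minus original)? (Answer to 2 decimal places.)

-32.13

Solve the original market: 8740 - 2P = 6P - 5300, hence P = 1755 and q = 5230.
The shock moves the curves to qd = 7189 - 2P and qs = 6P - 6594.
Setting them equal: 7189 - 2P = 6P - 6594 → 13783 = 8P, so P = 1722.875 and q = 3743.25.
ΔP = 1722.875 − 1755 = -32.13.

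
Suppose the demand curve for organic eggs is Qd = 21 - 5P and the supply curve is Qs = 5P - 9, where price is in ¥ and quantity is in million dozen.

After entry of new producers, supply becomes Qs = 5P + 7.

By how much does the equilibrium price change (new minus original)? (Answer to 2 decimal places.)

-1.60

Original equilibrium: 21 - 5P = 5P - 9 gives 30 = 10P, so P = 3 and Q = 6.
The new curves are Qd = 21 - 5P (demand) and Qs = 5P + 7 (supply).
New equilibrium: 21 - 5P = 5P + 7 ⇒ 14 = 10P ⇒ P = 1.4, Q = 14.
ΔP = 1.4 − 3 = -1.60.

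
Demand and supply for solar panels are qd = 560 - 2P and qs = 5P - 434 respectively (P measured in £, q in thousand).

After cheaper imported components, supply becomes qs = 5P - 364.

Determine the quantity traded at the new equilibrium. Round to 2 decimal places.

Before the shock: 560 - 2P = 5P - 434 ⇒ 994 = 7P ⇒ P = 142, q = 276.
After the shift, demand is qd = 560 - 2P and supply is qs = 5P - 364.
Setting them equal: 560 - 2P = 5P - 364 → 924 = 7P, so P = 132 and q = 296.

296.00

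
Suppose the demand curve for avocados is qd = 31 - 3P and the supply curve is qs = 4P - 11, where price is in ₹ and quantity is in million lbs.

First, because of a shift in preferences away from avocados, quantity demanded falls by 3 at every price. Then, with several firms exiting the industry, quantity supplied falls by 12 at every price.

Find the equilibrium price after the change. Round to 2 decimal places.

Initially, 31 - 3P = 4P - 11, so 42 = 7P and P = 6, q = 13.
The shock moves the curves to qd = 28 - 3P and qs = 4P - 23.
Clearing the new market: 28 - 3P = 4P - 23, so P = 51/7 ≈ 7.2857 and q = 43/7 ≈ 6.1429.

7.29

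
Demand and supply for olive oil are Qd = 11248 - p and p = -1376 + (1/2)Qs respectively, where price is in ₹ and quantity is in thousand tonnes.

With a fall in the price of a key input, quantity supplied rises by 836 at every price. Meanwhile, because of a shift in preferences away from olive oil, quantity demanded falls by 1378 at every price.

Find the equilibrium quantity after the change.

Before the shock: 11248 - p = 2p + 2752 ⇒ 8496 = 3p ⇒ p = 2832, Q = 8416.
With the change applied: demand Qd = 9870 - p, supply Qs = 2p + 3588.
Equate the new curves: 9870 - p = 2p + 3588, giving 6282 = 3p, p = 2094, Q = 7776.

7776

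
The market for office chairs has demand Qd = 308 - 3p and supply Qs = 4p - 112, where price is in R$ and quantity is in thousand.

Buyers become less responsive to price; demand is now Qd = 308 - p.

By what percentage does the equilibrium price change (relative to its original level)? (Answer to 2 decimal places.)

+40.00

Solve the original market: 308 - 3p = 4p - 112, hence p = 60 and Q = 128.
The shock moves the curves to Qd = 308 - p and Qs = 4p - 112.
Clearing the new market: 308 - p = 4p - 112, so p = 84 and Q = 224.
%Δp = (84 − 60) / 60 × 100 = +40.00%.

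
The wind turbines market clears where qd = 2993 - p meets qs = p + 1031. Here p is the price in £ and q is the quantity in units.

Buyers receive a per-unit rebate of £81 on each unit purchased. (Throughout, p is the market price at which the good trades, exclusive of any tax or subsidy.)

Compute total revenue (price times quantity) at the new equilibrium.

Original equilibrium: 2993 - p = p + 1031 gives 1962 = 2p, so p = 981 and q = 2012.
Since buyers' out-of-pocket price is the market price minus the rebate, the effective demand curve becomes qd = 3074 - p.
New equilibrium: 3074 - p = p + 1031 ⇒ 2043 = 2p ⇒ p = 1021.5, q = 2052.5.
New expenditure = 1021.5 × 2052.5 = 2096628.75.

2096628.75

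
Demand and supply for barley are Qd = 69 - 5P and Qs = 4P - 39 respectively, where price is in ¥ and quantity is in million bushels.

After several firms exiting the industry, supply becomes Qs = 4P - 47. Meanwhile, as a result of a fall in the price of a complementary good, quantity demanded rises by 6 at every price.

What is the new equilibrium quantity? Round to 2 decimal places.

7.22

Solve the original market: 69 - 5P = 4P - 39, hence P = 12 and Q = 9.
With the change applied: demand Qd = 75 - 5P, supply Qs = 4P - 47.
Setting them equal: 75 - 5P = 4P - 47 → 122 = 9P, so P = 122/9 ≈ 13.5556 and Q = 65/9 ≈ 7.2222.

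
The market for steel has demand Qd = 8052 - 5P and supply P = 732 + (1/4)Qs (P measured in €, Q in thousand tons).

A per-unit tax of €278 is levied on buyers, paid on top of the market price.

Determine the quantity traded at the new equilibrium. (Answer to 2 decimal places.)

1334.22

Solve the original market: 8052 - 5P = 4P - 2928, hence P = 1220 and Q = 1952.
Since buyers pay the price plus the tax, the effective demand curve becomes Qd = 6662 - 5P.
Equate the new curves: 6662 - 5P = 4P - 2928, giving 9590 = 9P, P = 9590/9 ≈ 1065.5556, Q = 12008/9 ≈ 1334.2222.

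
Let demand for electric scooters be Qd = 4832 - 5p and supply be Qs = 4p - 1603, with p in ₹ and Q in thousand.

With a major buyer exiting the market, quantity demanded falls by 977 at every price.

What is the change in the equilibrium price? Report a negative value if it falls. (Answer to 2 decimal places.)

-108.56

Solve the original market: 4832 - 5p = 4p - 1603, hence p = 715 and Q = 1257.
After the shift, demand is Qd = 3855 - 5p and supply is Qs = 4p - 1603.
Equate the new curves: 3855 - 5p = 4p - 1603, giving 5458 = 9p, p = 5458/9 ≈ 606.4444, Q = 7405/9 ≈ 822.7778.
Δp = 606.4444 − 715 = -108.56.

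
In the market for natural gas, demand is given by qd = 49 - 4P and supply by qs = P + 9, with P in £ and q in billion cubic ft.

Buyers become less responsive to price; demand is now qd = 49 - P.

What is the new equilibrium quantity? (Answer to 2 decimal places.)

29.00

Before the shock: 49 - 4P = P + 9 ⇒ 40 = 5P ⇒ P = 8, q = 17.
The new curves are qd = 49 - P (demand) and qs = P + 9 (supply).
Clearing the new market: 49 - P = P + 9, so P = 20 and q = 29.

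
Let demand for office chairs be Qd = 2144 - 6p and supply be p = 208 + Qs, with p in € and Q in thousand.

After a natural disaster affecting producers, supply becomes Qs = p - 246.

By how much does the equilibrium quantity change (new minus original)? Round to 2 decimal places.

-32.57

Original equilibrium: 2144 - 6p = p - 208 gives 2352 = 7p, so p = 336 and Q = 128.
The shock moves the curves to Qd = 2144 - 6p and Qs = p - 246.
Equate the new curves: 2144 - 6p = p - 246, giving 2390 = 7p, p = 2390/7 ≈ 341.4286, Q = 668/7 ≈ 95.4286.
ΔQ = 95.4286 − 128 = -32.57.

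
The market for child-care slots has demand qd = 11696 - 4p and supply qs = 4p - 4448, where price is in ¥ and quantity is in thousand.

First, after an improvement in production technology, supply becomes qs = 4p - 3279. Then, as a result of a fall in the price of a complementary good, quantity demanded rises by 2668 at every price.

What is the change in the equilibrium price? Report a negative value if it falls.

+187.375

Solve the original market: 11696 - 4p = 4p - 4448, hence p = 2018 and q = 3624.
After the shift, demand is qd = 14364 - 4p and supply is qs = 4p - 3279.
New equilibrium: 14364 - 4p = 4p - 3279 ⇒ 17643 = 8p ⇒ p = 2205.375, q = 5542.5.
Δp = 2205.375 − 2018 = +187.375.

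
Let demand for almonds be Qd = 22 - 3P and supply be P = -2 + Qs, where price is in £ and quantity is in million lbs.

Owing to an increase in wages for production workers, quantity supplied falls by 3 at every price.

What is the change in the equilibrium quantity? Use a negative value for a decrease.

-2.25

Original equilibrium: 22 - 3P = P + 2 gives 20 = 4P, so P = 5 and Q = 7.
The new curves are Qd = 22 - 3P (demand) and Qs = P - 1 (supply).
New equilibrium: 22 - 3P = P - 1 ⇒ 23 = 4P ⇒ P = 5.75, Q = 4.75.
ΔQ = 4.75 − 7 = -2.25.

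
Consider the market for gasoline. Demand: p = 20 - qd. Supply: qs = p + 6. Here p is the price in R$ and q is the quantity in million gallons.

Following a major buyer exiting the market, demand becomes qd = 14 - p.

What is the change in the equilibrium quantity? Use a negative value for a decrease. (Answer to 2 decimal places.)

Solve the original market: 20 - p = p + 6, hence p = 7 and q = 13.
After the shift, demand is qd = 14 - p and supply is qs = p + 6.
Equate the new curves: 14 - p = p + 6, giving 8 = 2p, p = 4, q = 10.
Δq = 10 − 13 = -3.00.

-3.00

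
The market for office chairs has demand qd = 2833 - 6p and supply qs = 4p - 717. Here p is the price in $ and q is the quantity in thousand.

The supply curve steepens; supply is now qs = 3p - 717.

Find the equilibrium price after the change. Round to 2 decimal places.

394.44

Original equilibrium: 2833 - 6p = 4p - 717 gives 3550 = 10p, so p = 355 and q = 703.
With the change applied: demand qd = 2833 - 6p, supply qs = 3p - 717.
Clearing the new market: 2833 - 6p = 3p - 717, so p = 3550/9 ≈ 394.4444 and q = 1399/3 ≈ 466.3333.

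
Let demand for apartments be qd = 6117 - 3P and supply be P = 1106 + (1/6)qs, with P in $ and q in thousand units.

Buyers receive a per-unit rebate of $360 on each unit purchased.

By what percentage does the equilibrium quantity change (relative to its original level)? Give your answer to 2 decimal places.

+38.59

Initially, 6117 - 3P = 6P - 6636, so 12753 = 9P and P = 1417, q = 1866.
Since buyers' out-of-pocket price is the market price minus the rebate, the effective demand curve becomes qd = 7197 - 3P.
Setting them equal: 7197 - 3P = 6P - 6636 → 13833 = 9P, so P = 1537 and q = 2586.
%Δq = (2586 − 1866) / 1866 × 100 = +38.59%.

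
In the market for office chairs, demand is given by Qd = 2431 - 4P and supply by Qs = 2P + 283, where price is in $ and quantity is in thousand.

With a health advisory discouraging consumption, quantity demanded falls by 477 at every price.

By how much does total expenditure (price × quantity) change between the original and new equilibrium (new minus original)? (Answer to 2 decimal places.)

-123702.00

Original equilibrium: 2431 - 4P = 2P + 283 gives 2148 = 6P, so P = 358 and Q = 999.
The shock moves the curves to Qd = 1954 - 4P and Qs = 2P + 283.
Clearing the new market: 1954 - 4P = 2P + 283, so P = 278.5 and Q = 840.
Expenditure moves from 358×999 = 357642 to 278.5×840 = 233940; change = -123702.00.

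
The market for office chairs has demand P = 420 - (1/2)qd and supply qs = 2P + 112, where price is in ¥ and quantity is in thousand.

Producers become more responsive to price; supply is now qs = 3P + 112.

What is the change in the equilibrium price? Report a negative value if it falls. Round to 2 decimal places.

Solve the original market: 840 - 2P = 2P + 112, hence P = 182 and q = 476.
After the shift, demand is qd = 840 - 2P and supply is qs = 3P + 112.
Setting them equal: 840 - 2P = 3P + 112 → 728 = 5P, so P = 145.6 and q = 548.8.
ΔP = 145.6 − 182 = -36.40.

-36.40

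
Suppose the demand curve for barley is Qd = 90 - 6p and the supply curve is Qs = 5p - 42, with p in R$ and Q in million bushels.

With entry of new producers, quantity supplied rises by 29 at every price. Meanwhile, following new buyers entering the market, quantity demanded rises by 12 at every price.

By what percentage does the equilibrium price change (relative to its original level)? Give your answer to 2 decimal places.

Initially, 90 - 6p = 5p - 42, so 132 = 11p and p = 12, Q = 18.
The shock moves the curves to Qd = 102 - 6p and Qs = 5p - 13.
Clearing the new market: 102 - 6p = 5p - 13, so p = 115/11 ≈ 10.4545 and Q = 432/11 ≈ 39.2727.
%Δp = (10.4545 − 12) / 12 × 100 = -12.88%.

-12.88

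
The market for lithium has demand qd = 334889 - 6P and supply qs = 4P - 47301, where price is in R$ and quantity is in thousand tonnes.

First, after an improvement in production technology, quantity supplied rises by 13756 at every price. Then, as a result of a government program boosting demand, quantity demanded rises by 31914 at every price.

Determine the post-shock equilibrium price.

40034.8

Original equilibrium: 334889 - 6P = 4P - 47301 gives 382190 = 10P, so P = 38219 and q = 105575.
With the change applied: demand qd = 366803 - 6P, supply qs = 4P - 33545.
New equilibrium: 366803 - 6P = 4P - 33545 ⇒ 400348 = 10P ⇒ P = 40034.8, q = 126594.2.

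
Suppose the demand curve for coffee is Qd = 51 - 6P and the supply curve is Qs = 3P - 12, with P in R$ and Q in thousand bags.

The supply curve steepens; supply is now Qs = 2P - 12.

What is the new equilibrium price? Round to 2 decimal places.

Before the shock: 51 - 6P = 3P - 12 ⇒ 63 = 9P ⇒ P = 7, Q = 9.
The new curves are Qd = 51 - 6P (demand) and Qs = 2P - 12 (supply).
New equilibrium: 51 - 6P = 2P - 12 ⇒ 63 = 8P ⇒ P = 7.875, Q = 3.75.

7.88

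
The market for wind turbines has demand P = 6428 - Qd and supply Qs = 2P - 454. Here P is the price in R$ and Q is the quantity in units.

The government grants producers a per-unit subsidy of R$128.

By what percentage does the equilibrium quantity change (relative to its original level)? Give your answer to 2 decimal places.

+2.06

Original equilibrium: 6428 - P = 2P - 454 gives 6882 = 3P, so P = 2294 and Q = 4134.
Since sellers receive the price plus the subsidy, the effective supply curve becomes Qs = 2P - 198.
Setting them equal: 6428 - P = 2P - 198 → 6626 = 3P, so P = 6626/3 ≈ 2208.6667 and Q = 12658/3 ≈ 4219.3333.
%ΔQ = (4219.3333 − 4134) / 4134 × 100 = +2.06%.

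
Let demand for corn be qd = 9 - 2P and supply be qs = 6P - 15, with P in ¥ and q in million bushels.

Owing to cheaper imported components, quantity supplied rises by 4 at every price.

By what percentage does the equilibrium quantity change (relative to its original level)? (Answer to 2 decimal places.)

+33.33

Solve the original market: 9 - 2P = 6P - 15, hence P = 3 and q = 3.
With the change applied: demand qd = 9 - 2P, supply qs = 6P - 11.
New equilibrium: 9 - 2P = 6P - 11 ⇒ 20 = 8P ⇒ P = 2.5, q = 4.
%Δq = (4 − 3) / 3 × 100 = +33.33%.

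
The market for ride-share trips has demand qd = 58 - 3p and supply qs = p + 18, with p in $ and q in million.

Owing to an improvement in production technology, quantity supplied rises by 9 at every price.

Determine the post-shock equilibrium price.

Original equilibrium: 58 - 3p = p + 18 gives 40 = 4p, so p = 10 and q = 28.
The new curves are qd = 58 - 3p (demand) and qs = p + 27 (supply).
Equate the new curves: 58 - 3p = p + 27, giving 31 = 4p, p = 7.75, q = 34.75.

7.75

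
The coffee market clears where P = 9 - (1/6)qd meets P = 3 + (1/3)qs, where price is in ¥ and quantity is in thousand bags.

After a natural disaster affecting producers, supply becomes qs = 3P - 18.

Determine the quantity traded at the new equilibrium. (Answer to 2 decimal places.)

6.00

Solve the original market: 54 - 6P = 3P - 9, hence P = 7 and q = 12.
With the change applied: demand qd = 54 - 6P, supply qs = 3P - 18.
Clearing the new market: 54 - 6P = 3P - 18, so P = 8 and q = 6.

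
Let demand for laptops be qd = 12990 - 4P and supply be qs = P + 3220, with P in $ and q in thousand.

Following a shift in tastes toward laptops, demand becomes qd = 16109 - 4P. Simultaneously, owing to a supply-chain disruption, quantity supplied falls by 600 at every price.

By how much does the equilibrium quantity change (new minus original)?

+143.8

Original equilibrium: 12990 - 4P = P + 3220 gives 9770 = 5P, so P = 1954 and q = 5174.
The shock moves the curves to qd = 16109 - 4P and qs = P + 2620.
Equate the new curves: 16109 - 4P = P + 2620, giving 13489 = 5P, P = 2697.8, q = 5317.8.
Δq = 5317.8 − 5174 = +143.8.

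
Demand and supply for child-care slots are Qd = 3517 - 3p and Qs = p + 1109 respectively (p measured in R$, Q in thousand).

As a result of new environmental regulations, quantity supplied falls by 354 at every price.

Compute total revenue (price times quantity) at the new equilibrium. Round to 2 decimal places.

998117.75

Before the shock: 3517 - 3p = p + 1109 ⇒ 2408 = 4p ⇒ p = 602, Q = 1711.
The shock moves the curves to Qd = 3517 - 3p and Qs = p + 755.
New equilibrium: 3517 - 3p = p + 755 ⇒ 2762 = 4p ⇒ p = 690.5, Q = 1445.5.
New expenditure = 690.5 × 1445.5 = 998117.75.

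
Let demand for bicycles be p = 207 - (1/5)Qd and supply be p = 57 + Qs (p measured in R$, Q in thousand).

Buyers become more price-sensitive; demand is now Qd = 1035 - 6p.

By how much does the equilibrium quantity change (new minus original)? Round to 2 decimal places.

-26.00

Before the shock: 1035 - 5p = p - 57 ⇒ 1092 = 6p ⇒ p = 182, Q = 125.
The new curves are Qd = 1035 - 6p (demand) and Qs = p - 57 (supply).
Equate the new curves: 1035 - 6p = p - 57, giving 1092 = 7p, p = 156, Q = 99.
ΔQ = 99 − 125 = -26.00.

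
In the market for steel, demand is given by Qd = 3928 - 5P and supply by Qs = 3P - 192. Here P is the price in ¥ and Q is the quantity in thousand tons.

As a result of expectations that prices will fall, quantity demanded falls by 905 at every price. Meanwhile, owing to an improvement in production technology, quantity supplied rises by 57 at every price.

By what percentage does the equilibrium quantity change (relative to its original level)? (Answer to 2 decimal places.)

Initially, 3928 - 5P = 3P - 192, so 4120 = 8P and P = 515, Q = 1353.
The new curves are Qd = 3023 - 5P (demand) and Qs = 3P - 135 (supply).
Equate the new curves: 3023 - 5P = 3P - 135, giving 3158 = 8P, P = 394.75, Q = 1049.25.
%ΔQ = (1049.25 − 1353) / 1353 × 100 = -22.45%.

-22.45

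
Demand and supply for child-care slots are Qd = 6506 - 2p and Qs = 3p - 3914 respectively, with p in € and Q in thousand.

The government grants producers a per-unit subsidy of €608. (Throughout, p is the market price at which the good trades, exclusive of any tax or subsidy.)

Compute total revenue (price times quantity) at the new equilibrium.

Initially, 6506 - 2p = 3p - 3914, so 10420 = 5p and p = 2084, Q = 2338.
Since sellers receive the price plus the subsidy, the effective supply curve becomes Qs = 3p - 2090.
Setting them equal: 6506 - 2p = 3p - 2090 → 8596 = 5p, so p = 1719.2 and Q = 3067.6.
New expenditure = 1719.2 × 3067.6 = 5273817.92.

5273817.92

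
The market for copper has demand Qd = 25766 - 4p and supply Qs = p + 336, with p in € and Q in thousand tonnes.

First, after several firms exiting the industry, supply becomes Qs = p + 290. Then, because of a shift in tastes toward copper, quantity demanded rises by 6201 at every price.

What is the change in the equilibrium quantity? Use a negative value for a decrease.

+1203.4

Original equilibrium: 25766 - 4p = p + 336 gives 25430 = 5p, so p = 5086 and Q = 5422.
The shock moves the curves to Qd = 31967 - 4p and Qs = p + 290.
New equilibrium: 31967 - 4p = p + 290 ⇒ 31677 = 5p ⇒ p = 6335.4, Q = 6625.4.
ΔQ = 6625.4 − 5422 = +1203.4.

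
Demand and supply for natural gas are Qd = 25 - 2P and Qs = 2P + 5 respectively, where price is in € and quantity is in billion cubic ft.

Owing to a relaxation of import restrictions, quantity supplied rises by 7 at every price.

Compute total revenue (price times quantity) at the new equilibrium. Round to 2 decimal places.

60.13

Initially, 25 - 2P = 2P + 5, so 20 = 4P and P = 5, Q = 15.
The shock moves the curves to Qd = 25 - 2P and Qs = 2P + 12.
Clearing the new market: 25 - 2P = 2P + 12, so P = 3.25 and Q = 18.5.
New expenditure = 3.25 × 18.5 = 60.13.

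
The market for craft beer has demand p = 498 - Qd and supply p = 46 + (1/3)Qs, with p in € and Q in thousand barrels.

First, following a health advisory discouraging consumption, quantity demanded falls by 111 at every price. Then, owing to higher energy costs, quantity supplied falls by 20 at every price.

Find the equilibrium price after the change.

Original equilibrium: 498 - p = 3p - 138 gives 636 = 4p, so p = 159 and Q = 339.
With the change applied: demand Qd = 387 - p, supply Qs = 3p - 158.
Setting them equal: 387 - p = 3p - 158 → 545 = 4p, so p = 136.25 and Q = 250.75.

136.25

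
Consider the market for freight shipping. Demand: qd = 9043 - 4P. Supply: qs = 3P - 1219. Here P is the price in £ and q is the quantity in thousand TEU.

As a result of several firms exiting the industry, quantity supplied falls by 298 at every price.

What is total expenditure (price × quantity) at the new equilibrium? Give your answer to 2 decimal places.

4538860.41

Initially, 9043 - 4P = 3P - 1219, so 10262 = 7P and P = 1466, q = 3179.
With the change applied: demand qd = 9043 - 4P, supply qs = 3P - 1517.
New equilibrium: 9043 - 4P = 3P - 1517 ⇒ 10560 = 7P ⇒ P = 10560/7 ≈ 1508.5714, q = 21061/7 ≈ 3008.7143.
New expenditure = 1508.5714 × 3008.7143 = 4538860.41.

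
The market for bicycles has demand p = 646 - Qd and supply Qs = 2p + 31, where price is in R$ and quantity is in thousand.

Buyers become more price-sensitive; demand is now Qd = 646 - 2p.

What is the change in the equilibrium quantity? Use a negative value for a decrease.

-102.5

Original equilibrium: 646 - p = 2p + 31 gives 615 = 3p, so p = 205 and Q = 441.
With the change applied: demand Qd = 646 - 2p, supply Qs = 2p + 31.
Clearing the new market: 646 - 2p = 2p + 31, so p = 153.75 and Q = 338.5.
ΔQ = 338.5 − 441 = -102.5.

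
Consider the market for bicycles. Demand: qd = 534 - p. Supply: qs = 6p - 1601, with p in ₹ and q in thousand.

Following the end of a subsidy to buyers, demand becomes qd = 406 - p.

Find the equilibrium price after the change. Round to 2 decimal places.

286.71

Solve the original market: 534 - p = 6p - 1601, hence p = 305 and q = 229.
With the change applied: demand qd = 406 - p, supply qs = 6p - 1601.
Clearing the new market: 406 - p = 6p - 1601, so p = 2007/7 ≈ 286.7143 and q = 835/7 ≈ 119.2857.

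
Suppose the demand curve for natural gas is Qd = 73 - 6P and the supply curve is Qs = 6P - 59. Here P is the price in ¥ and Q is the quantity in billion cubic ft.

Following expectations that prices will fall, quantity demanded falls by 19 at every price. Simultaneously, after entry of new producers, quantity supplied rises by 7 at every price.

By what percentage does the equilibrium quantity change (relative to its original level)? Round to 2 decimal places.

Initially, 73 - 6P = 6P - 59, so 132 = 12P and P = 11, Q = 7.
With the change applied: demand Qd = 54 - 6P, supply Qs = 6P - 52.
Clearing the new market: 54 - 6P = 6P - 52, so P = 53/6 ≈ 8.8333 and Q = 1.
%ΔQ = (1 − 7) / 7 × 100 = -85.71%.

-85.71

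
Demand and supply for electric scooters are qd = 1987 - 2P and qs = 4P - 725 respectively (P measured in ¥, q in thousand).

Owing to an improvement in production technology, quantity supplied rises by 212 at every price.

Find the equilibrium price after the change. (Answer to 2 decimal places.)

Before the shock: 1987 - 2P = 4P - 725 ⇒ 2712 = 6P ⇒ P = 452, q = 1083.
The new curves are qd = 1987 - 2P (demand) and qs = 4P - 513 (supply).
Clearing the new market: 1987 - 2P = 4P - 513, so P = 1250/3 ≈ 416.6667 and q = 3461/3 ≈ 1153.6667.

416.67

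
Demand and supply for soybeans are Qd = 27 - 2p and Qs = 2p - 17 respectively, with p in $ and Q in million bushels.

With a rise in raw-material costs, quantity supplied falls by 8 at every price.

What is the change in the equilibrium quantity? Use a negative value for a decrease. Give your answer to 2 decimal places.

Initially, 27 - 2p = 2p - 17, so 44 = 4p and p = 11, Q = 5.
After the shift, demand is Qd = 27 - 2p and supply is Qs = 2p - 25.
New equilibrium: 27 - 2p = 2p - 25 ⇒ 52 = 4p ⇒ p = 13, Q = 1.
ΔQ = 1 − 5 = -4.00.

-4.00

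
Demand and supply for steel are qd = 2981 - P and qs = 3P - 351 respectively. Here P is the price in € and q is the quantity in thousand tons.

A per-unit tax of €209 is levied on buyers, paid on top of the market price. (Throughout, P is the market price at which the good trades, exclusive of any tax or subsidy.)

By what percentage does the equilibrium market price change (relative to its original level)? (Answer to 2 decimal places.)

-6.27

Before the shock: 2981 - P = 3P - 351 ⇒ 3332 = 4P ⇒ P = 833, q = 2148.
Since buyers pay the price plus the tax, the effective demand curve becomes qd = 2772 - P.
Setting them equal: 2772 - P = 3P - 351 → 3123 = 4P, so P = 780.75 and q = 1991.25.
%ΔP = (780.75 − 833) / 833 × 100 = -6.27%.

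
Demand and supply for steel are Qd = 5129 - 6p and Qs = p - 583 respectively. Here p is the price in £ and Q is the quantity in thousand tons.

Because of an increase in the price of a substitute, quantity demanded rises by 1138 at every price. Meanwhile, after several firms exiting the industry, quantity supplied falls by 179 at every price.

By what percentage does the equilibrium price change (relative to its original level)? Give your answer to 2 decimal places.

+23.06

Before the shock: 5129 - 6p = p - 583 ⇒ 5712 = 7p ⇒ p = 816, Q = 233.
After the shift, demand is Qd = 6267 - 6p and supply is Qs = p - 762.
Clearing the new market: 6267 - 6p = p - 762, so p = 7029/7 ≈ 1004.1429 and Q = 1695/7 ≈ 242.1429.
%Δp = (1004.1429 − 816) / 816 × 100 = +23.06%.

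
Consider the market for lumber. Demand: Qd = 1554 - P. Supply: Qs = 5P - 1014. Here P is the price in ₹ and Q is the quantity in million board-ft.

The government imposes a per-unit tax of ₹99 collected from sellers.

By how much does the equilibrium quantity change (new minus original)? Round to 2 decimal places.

Initially, 1554 - P = 5P - 1014, so 2568 = 6P and P = 428, Q = 1126.
Since sellers keep the price net of the tax, the effective supply curve becomes Qs = 5P - 1509.
New equilibrium: 1554 - P = 5P - 1509 ⇒ 3063 = 6P ⇒ P = 510.5, Q = 1043.5.
ΔQ = 1043.5 − 1126 = -82.50.

-82.50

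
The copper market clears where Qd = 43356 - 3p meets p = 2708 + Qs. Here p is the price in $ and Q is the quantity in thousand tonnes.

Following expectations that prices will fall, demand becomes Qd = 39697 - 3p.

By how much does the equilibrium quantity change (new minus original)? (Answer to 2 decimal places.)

-914.75

Before the shock: 43356 - 3p = p - 2708 ⇒ 46064 = 4p ⇒ p = 11516, Q = 8808.
After the shift, demand is Qd = 39697 - 3p and supply is Qs = p - 2708.
Setting them equal: 39697 - 3p = p - 2708 → 42405 = 4p, so p = 10601.25 and Q = 7893.25.
ΔQ = 7893.25 − 8808 = -914.75.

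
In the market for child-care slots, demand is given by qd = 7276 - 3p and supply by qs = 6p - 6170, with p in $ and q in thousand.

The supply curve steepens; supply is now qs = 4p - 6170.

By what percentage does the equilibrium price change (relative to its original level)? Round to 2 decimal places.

+28.57

Solve the original market: 7276 - 3p = 6p - 6170, hence p = 1494 and q = 2794.
The new curves are qd = 7276 - 3p (demand) and qs = 4p - 6170 (supply).
Equate the new curves: 7276 - 3p = 4p - 6170, giving 13446 = 7p, p = 13446/7 ≈ 1920.8571, q = 10594/7 ≈ 1513.4286.
%Δp = (1920.8571 − 1494) / 1494 × 100 = +28.57%.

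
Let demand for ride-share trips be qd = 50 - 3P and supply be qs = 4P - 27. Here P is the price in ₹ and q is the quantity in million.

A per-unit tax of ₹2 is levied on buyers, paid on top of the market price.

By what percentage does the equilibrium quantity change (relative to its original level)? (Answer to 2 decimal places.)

-20.17

Before the shock: 50 - 3P = 4P - 27 ⇒ 77 = 7P ⇒ P = 11, q = 17.
Since buyers pay the price plus the tax, the effective demand curve becomes qd = 44 - 3P.
New equilibrium: 44 - 3P = 4P - 27 ⇒ 71 = 7P ⇒ P = 71/7 ≈ 10.1429, q = 95/7 ≈ 13.5714.
%Δq = (13.5714 − 17) / 17 × 100 = -20.17%.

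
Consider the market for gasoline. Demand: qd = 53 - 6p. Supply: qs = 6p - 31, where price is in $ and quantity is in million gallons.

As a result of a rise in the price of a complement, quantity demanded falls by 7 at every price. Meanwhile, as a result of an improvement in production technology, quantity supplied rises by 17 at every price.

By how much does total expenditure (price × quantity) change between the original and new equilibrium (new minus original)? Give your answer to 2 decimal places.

+3.00

Initially, 53 - 6p = 6p - 31, so 84 = 12p and p = 7, q = 11.
With the change applied: demand qd = 46 - 6p, supply qs = 6p - 14.
Setting them equal: 46 - 6p = 6p - 14 → 60 = 12p, so p = 5 and q = 16.
Expenditure moves from 7×11 = 77 to 5×16 = 80; change = +3.00.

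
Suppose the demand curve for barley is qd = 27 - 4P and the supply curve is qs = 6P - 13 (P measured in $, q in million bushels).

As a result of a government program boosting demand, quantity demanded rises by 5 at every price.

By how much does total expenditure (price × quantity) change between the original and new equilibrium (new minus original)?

+19

Original equilibrium: 27 - 4P = 6P - 13 gives 40 = 10P, so P = 4 and q = 11.
The new curves are qd = 32 - 4P (demand) and qs = 6P - 13 (supply).
Equate the new curves: 32 - 4P = 6P - 13, giving 45 = 10P, P = 4.5, q = 14.
Expenditure moves from 4×11 = 44 to 4.5×14 = 63; change = +19.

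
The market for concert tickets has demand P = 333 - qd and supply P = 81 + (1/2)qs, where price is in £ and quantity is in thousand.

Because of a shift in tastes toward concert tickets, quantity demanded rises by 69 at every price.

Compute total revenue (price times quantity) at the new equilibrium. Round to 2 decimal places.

40232.00

Before the shock: 333 - P = 2P - 162 ⇒ 495 = 3P ⇒ P = 165, q = 168.
After the shift, demand is qd = 402 - P and supply is qs = 2P - 162.
Clearing the new market: 402 - P = 2P - 162, so P = 188 and q = 214.
New expenditure = 188 × 214 = 40232.00.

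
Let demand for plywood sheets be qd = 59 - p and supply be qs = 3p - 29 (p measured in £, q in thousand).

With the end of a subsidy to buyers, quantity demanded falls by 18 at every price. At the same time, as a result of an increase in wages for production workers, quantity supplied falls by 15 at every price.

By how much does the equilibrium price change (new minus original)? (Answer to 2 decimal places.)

Initially, 59 - p = 3p - 29, so 88 = 4p and p = 22, q = 37.
The shock moves the curves to qd = 41 - p and qs = 3p - 44.
Equate the new curves: 41 - p = 3p - 44, giving 85 = 4p, p = 21.25, q = 19.75.
Δp = 21.25 − 22 = -0.75.

-0.75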